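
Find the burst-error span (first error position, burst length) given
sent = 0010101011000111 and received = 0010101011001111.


XOR: 0000000000001000

Burst at position 12, length 1


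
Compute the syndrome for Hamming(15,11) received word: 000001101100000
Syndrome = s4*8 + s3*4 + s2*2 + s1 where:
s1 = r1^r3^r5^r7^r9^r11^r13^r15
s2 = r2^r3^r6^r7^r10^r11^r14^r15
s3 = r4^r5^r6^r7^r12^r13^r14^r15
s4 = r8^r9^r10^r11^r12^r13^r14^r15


s1=0, s2=1, s3=0, s4=0

Syndrome = 2 (error at position 2)


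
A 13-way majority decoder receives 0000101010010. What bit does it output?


Ones: 4 out of 13
Threshold: 7

0 (4/13 voted 1)


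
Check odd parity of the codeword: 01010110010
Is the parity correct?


Number of 1s: 5

Yes, parity is correct (5 ones)


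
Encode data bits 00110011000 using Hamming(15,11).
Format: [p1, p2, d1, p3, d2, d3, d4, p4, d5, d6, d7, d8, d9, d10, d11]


Parity bits: p1=0, p2=1, p3=1, p4=0

010101100011000


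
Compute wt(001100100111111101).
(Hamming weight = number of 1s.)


Counting 1s in 001100100111111101

11


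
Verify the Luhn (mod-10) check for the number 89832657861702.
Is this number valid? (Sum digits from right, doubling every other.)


Luhn sum = 68
68 mod 10 = 8

Invalid (Luhn sum mod 10 = 8)


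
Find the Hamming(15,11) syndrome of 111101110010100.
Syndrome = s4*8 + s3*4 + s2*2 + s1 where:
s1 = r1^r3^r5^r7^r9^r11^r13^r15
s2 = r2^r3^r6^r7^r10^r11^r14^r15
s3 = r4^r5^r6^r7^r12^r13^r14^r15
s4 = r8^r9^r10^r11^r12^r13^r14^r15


s1=1, s2=1, s3=0, s4=1

Syndrome = 11 (error at position 11)


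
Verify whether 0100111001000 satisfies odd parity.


Number of 1s: 5

Yes, parity is correct (5 ones)


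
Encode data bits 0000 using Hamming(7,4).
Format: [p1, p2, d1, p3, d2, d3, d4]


Parity bits: p1=0, p2=0, p3=0

0000000


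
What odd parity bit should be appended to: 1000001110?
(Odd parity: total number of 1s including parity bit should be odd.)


Number of 1s in data: 4
Parity bit: 1

1


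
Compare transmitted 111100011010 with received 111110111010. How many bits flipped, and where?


XOR: 000010100000

2 error(s) at position(s): 4, 6


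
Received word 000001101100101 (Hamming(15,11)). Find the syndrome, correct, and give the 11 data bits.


Syndrome = 0: no error detected

Data: 00111100101 (no errors)


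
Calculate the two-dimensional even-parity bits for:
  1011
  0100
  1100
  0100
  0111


Row parities: 11011
Column parities: 0000

Row P: 11011, Col P: 0000, Corner: 0


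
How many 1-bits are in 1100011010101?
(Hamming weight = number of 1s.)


Counting 1s in 1100011010101

7


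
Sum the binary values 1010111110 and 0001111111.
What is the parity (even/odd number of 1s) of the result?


1010111110 = 702
0001111111 = 127
Sum = 829 = 1100111101
1s count = 7

odd parity (7 ones in 1100111101)


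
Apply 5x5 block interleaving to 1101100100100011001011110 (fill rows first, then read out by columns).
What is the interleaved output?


Matrix:
  11011
  00100
  10001
  10010
  11110
Read columns: 1011110001010011001110100

1011110001010011001110100


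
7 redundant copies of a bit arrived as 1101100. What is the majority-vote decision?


Ones: 4 out of 7
Threshold: 4

1 (4/7 voted 1)


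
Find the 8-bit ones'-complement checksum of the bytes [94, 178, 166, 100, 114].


Sum = 652 mod 256 = 140
Complement = 115

115


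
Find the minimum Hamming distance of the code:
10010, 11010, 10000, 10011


Comparing all pairs, minimum distance: 1
Can detect 0 errors, correct 0 errors

1


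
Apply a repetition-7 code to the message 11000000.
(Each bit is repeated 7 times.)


Each bit -> 7 copies

11111111111111000000000000000000000000000000000000000000


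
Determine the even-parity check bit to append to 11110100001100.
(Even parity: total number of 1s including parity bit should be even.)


Number of 1s in data: 7
Parity bit: 1

1


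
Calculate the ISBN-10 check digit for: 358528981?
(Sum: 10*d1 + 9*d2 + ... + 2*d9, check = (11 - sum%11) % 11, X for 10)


Weighted sum: 288
288 mod 11 = 2

Check digit: 9


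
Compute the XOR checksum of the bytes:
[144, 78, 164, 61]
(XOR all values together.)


XOR chain: 144 ^ 78 ^ 164 ^ 61 = 71

71


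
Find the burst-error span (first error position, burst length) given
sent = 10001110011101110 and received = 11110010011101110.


XOR: 01111100000000000

Burst at position 1, length 5


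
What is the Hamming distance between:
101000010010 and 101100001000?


XOR: 000100011010
Count of 1s: 4

4


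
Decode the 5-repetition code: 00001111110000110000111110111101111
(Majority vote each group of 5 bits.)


Groups: 00001, 11111, 00001, 10000, 11111, 01111, 01111
Majority votes: 0100111

0100111


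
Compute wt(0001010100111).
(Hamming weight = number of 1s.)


Counting 1s in 0001010100111

6


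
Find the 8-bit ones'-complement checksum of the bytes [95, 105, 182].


Sum = 382 mod 256 = 126
Complement = 129

129


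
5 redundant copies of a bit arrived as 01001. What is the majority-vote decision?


Ones: 2 out of 5
Threshold: 3

0 (2/5 voted 1)


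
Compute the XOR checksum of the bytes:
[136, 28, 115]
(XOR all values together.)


XOR chain: 136 ^ 28 ^ 115 = 231

231


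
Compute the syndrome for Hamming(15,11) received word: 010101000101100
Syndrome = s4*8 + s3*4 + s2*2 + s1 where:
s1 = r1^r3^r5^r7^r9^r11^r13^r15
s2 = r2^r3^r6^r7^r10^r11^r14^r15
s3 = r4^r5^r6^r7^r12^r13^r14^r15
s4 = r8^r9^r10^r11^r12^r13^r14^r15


s1=1, s2=1, s3=0, s4=1

Syndrome = 11 (error at position 11)


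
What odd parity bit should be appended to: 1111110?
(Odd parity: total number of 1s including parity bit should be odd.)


Number of 1s in data: 6
Parity bit: 1

1


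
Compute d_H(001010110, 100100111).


XOR: 101110001
Count of 1s: 5

5


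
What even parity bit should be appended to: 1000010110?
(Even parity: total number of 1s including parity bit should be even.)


Number of 1s in data: 4
Parity bit: 0

0


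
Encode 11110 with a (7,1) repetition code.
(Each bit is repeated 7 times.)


Each bit -> 7 copies

11111111111111111111111111110000000


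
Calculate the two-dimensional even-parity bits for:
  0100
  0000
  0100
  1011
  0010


Row parities: 10111
Column parities: 1001

Row P: 10111, Col P: 1001, Corner: 0


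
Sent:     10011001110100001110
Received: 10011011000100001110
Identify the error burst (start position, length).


XOR: 00000010110000000000

Burst at position 6, length 4


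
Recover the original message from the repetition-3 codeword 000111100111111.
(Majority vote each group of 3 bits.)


Groups: 000, 111, 100, 111, 111
Majority votes: 01011

01011


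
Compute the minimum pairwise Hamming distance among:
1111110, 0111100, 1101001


Comparing all pairs, minimum distance: 2
Can detect 1 errors, correct 0 errors

2


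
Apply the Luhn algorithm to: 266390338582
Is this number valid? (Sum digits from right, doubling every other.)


Luhn sum = 55
55 mod 10 = 5

Invalid (Luhn sum mod 10 = 5)


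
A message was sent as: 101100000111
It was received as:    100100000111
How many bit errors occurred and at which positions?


XOR: 001000000000

1 error(s) at position(s): 2


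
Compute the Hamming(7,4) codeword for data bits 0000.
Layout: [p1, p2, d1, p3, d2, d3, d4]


Parity bits: p1=0, p2=0, p3=0

0000000


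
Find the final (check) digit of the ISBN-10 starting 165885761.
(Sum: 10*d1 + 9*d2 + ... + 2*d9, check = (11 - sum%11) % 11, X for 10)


Weighted sum: 281
281 mod 11 = 6

Check digit: 5


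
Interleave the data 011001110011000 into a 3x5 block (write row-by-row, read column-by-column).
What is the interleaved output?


Matrix:
  01100
  11100
  11000
Read columns: 011111110000000

011111110000000


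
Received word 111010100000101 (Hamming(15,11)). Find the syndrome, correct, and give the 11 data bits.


Syndrome = 0: no error detected

Data: 11010000101 (no errors)


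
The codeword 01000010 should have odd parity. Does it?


Number of 1s: 2

No, parity error (2 ones)


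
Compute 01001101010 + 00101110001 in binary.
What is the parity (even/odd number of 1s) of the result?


01001101010 = 618
00101110001 = 369
Sum = 987 = 1111011011
1s count = 8

even parity (8 ones in 1111011011)


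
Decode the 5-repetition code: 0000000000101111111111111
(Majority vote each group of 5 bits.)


Groups: 00000, 00000, 10111, 11111, 11111
Majority votes: 00111

00111


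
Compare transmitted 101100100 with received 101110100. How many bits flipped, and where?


XOR: 000010000

1 error(s) at position(s): 4


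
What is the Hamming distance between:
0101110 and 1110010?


XOR: 1011100
Count of 1s: 4

4


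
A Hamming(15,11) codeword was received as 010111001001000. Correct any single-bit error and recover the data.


Syndrome = 0: no error detected

Data: 01101001000 (no errors)


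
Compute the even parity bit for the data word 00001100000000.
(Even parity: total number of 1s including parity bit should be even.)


Number of 1s in data: 2
Parity bit: 0

0


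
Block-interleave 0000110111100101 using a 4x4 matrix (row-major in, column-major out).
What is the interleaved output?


Matrix:
  0000
  1101
  1110
  0101
Read columns: 0110011100100101

0110011100100101


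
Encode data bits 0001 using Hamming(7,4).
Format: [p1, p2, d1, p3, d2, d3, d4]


Parity bits: p1=1, p2=1, p3=1

1101001


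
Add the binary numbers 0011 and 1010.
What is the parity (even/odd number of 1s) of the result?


0011 = 3
1010 = 10
Sum = 13 = 1101
1s count = 3

odd parity (3 ones in 1101)


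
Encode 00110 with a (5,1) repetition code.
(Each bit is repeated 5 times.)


Each bit -> 5 copies

0000000000111111111100000


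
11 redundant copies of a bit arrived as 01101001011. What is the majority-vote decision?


Ones: 6 out of 11
Threshold: 6

1 (6/11 voted 1)


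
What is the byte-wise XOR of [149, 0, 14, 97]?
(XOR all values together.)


XOR chain: 149 ^ 0 ^ 14 ^ 97 = 250

250


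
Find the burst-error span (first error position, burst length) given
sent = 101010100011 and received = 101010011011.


XOR: 000000111000

Burst at position 6, length 3


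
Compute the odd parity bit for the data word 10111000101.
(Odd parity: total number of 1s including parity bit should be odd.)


Number of 1s in data: 6
Parity bit: 1

1


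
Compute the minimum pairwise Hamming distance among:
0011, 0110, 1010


Comparing all pairs, minimum distance: 2
Can detect 1 errors, correct 0 errors

2


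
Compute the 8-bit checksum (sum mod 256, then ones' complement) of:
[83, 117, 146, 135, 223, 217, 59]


Sum = 980 mod 256 = 212
Complement = 43

43


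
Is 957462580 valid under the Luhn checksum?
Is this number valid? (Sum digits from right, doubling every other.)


Luhn sum = 47
47 mod 10 = 7

Invalid (Luhn sum mod 10 = 7)


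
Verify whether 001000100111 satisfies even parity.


Number of 1s: 5

No, parity error (5 ones)


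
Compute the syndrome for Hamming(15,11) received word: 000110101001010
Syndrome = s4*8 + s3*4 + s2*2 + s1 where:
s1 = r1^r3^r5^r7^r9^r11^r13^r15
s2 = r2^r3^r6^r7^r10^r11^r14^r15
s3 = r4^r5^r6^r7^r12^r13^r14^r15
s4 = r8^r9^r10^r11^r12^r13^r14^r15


s1=1, s2=0, s3=1, s4=1

Syndrome = 13 (error at position 13)


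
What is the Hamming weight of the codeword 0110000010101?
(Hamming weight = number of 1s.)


Counting 1s in 0110000010101

5


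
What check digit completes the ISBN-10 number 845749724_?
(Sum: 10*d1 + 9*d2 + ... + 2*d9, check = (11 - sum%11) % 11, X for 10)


Weighted sum: 316
316 mod 11 = 8

Check digit: 3


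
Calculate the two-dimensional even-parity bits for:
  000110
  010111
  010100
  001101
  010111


Row parities: 00010
Column parities: 011111

Row P: 00010, Col P: 011111, Corner: 1


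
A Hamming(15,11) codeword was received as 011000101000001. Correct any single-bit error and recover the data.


Syndrome = 0: no error detected

Data: 10011000001 (no errors)


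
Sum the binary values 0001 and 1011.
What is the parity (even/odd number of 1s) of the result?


0001 = 1
1011 = 11
Sum = 12 = 1100
1s count = 2

even parity (2 ones in 1100)


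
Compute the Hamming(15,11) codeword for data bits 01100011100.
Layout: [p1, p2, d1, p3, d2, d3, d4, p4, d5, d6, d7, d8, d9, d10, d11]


Parity bits: p1=1, p2=0, p3=0, p4=1

100011010011100


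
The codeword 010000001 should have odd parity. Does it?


Number of 1s: 2

No, parity error (2 ones)


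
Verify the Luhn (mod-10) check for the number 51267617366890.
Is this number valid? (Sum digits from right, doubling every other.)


Luhn sum = 64
64 mod 10 = 4

Invalid (Luhn sum mod 10 = 4)


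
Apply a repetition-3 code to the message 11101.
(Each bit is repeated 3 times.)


Each bit -> 3 copies

111111111000111


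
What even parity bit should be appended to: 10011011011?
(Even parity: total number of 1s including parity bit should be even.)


Number of 1s in data: 7
Parity bit: 1

1


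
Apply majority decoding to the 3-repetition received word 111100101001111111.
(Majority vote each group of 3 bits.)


Groups: 111, 100, 101, 001, 111, 111
Majority votes: 101011

101011


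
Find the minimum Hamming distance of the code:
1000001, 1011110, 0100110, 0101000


Comparing all pairs, minimum distance: 3
Can detect 2 errors, correct 1 errors

3


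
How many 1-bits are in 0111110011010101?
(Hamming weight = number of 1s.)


Counting 1s in 0111110011010101

10


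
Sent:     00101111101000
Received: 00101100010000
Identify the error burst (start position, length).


XOR: 00000011111000

Burst at position 6, length 5


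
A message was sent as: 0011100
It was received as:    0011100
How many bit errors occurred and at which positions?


XOR: 0000000

0 errors (received matches sent)


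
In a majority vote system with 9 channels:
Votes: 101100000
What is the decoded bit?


Ones: 3 out of 9
Threshold: 5

0 (3/9 voted 1)


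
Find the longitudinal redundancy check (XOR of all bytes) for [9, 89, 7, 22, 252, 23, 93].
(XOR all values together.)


XOR chain: 9 ^ 89 ^ 7 ^ 22 ^ 252 ^ 23 ^ 93 = 247

247


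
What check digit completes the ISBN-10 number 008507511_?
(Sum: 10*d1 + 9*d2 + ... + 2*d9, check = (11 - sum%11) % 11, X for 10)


Weighted sum: 159
159 mod 11 = 5

Check digit: 6


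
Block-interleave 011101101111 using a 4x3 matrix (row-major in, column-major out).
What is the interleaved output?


Matrix:
  011
  101
  101
  111
Read columns: 011110011111

011110011111


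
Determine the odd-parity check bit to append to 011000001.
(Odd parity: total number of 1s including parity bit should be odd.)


Number of 1s in data: 3
Parity bit: 0

0


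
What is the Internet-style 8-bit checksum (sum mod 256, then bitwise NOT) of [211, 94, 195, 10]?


Sum = 510 mod 256 = 254
Complement = 1

1


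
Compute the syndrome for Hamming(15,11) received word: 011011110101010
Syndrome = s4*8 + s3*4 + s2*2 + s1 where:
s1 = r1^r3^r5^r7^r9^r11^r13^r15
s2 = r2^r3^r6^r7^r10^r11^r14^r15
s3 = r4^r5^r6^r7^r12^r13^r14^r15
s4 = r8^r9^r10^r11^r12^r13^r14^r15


s1=1, s2=0, s3=1, s4=0

Syndrome = 5 (error at position 5)


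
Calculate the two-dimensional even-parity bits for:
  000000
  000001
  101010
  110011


Row parities: 0110
Column parities: 011000

Row P: 0110, Col P: 011000, Corner: 0


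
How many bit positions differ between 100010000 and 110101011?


XOR: 010111011
Count of 1s: 6

6


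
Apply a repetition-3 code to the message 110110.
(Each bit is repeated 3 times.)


Each bit -> 3 copies

111111000111111000


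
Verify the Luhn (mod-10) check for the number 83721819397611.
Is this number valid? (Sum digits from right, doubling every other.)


Luhn sum = 67
67 mod 10 = 7

Invalid (Luhn sum mod 10 = 7)


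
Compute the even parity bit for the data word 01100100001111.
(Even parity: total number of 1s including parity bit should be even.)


Number of 1s in data: 7
Parity bit: 1

1


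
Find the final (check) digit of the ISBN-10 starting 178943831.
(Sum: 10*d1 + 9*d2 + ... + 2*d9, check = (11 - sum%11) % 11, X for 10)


Weighted sum: 282
282 mod 11 = 7

Check digit: 4


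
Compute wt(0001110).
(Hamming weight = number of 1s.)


Counting 1s in 0001110

3


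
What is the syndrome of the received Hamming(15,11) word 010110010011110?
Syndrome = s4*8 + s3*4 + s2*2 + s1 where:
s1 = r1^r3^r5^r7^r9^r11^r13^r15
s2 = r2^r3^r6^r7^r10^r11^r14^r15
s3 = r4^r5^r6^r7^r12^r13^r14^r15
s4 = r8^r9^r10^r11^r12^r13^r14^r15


s1=1, s2=1, s3=1, s4=1

Syndrome = 15 (error at position 15)


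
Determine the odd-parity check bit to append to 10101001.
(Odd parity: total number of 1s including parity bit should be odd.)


Number of 1s in data: 4
Parity bit: 1

1


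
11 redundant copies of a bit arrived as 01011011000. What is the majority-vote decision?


Ones: 5 out of 11
Threshold: 6

0 (5/11 voted 1)


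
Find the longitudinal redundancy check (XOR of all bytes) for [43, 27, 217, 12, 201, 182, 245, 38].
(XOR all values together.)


XOR chain: 43 ^ 27 ^ 217 ^ 12 ^ 201 ^ 182 ^ 245 ^ 38 = 73

73


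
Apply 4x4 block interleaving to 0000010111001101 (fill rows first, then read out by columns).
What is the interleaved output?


Matrix:
  0000
  0101
  1100
  1101
Read columns: 0011011100000101

0011011100000101


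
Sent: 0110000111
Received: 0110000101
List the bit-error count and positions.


XOR: 0000000010

1 error(s) at position(s): 8


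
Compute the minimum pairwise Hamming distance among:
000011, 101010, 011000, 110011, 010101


Comparing all pairs, minimum distance: 2
Can detect 1 errors, correct 0 errors

2


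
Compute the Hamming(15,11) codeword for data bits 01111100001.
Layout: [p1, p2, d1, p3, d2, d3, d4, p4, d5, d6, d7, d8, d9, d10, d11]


Parity bits: p1=0, p2=0, p3=0, p4=1

000011111100001


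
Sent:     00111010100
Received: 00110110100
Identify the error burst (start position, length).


XOR: 00001100000

Burst at position 4, length 2


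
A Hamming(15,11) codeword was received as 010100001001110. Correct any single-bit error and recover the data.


Syndrome = 0: no error detected

Data: 00001001110 (no errors)


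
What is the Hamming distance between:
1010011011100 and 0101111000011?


XOR: 1111100011111
Count of 1s: 10

10


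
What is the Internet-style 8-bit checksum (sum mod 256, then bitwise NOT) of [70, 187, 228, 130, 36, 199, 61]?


Sum = 911 mod 256 = 143
Complement = 112

112


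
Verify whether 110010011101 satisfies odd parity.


Number of 1s: 7

Yes, parity is correct (7 ones)


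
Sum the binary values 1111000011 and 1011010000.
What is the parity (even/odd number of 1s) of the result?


1111000011 = 963
1011010000 = 720
Sum = 1683 = 11010010011
1s count = 6

even parity (6 ones in 11010010011)


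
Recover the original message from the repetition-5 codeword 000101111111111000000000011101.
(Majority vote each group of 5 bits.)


Groups: 00010, 11111, 11111, 00000, 00000, 11101
Majority votes: 011001

011001


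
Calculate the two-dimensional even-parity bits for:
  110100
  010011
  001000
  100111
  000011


Row parities: 11100
Column parities: 001011

Row P: 11100, Col P: 001011, Corner: 1


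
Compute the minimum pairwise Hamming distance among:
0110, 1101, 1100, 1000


Comparing all pairs, minimum distance: 1
Can detect 0 errors, correct 0 errors

1


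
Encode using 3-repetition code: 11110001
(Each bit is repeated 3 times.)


Each bit -> 3 copies

111111111111000000000111


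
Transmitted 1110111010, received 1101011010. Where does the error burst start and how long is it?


XOR: 0011100000

Burst at position 2, length 3


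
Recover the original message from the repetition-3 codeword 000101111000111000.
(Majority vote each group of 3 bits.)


Groups: 000, 101, 111, 000, 111, 000
Majority votes: 011010

011010


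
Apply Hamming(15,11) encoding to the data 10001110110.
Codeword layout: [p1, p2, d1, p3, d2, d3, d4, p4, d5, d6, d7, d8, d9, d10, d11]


Parity bits: p1=0, p2=0, p3=0, p4=1

001000011110110


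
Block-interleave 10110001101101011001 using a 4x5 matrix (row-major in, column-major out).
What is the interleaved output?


Matrix:
  10110
  00110
  11010
  11001
Read columns: 10110011110011100001

10110011110011100001


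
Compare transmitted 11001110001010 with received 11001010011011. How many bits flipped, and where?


XOR: 00000100010001

3 error(s) at position(s): 5, 9, 13


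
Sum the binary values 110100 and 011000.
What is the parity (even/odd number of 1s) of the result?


110100 = 52
011000 = 24
Sum = 76 = 1001100
1s count = 3

odd parity (3 ones in 1001100)


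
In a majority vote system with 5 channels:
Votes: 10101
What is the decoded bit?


Ones: 3 out of 5
Threshold: 3

1 (3/5 voted 1)


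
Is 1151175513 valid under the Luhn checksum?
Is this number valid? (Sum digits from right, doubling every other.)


Luhn sum = 25
25 mod 10 = 5

Invalid (Luhn sum mod 10 = 5)


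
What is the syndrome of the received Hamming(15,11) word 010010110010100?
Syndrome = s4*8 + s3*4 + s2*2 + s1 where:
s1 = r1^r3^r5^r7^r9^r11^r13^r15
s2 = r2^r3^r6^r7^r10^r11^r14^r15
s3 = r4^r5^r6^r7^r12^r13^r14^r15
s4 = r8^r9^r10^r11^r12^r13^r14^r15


s1=0, s2=1, s3=1, s4=1

Syndrome = 14 (error at position 14)


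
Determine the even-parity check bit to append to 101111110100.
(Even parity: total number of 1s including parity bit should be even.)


Number of 1s in data: 8
Parity bit: 0

0


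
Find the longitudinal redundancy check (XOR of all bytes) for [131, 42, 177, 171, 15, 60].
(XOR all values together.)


XOR chain: 131 ^ 42 ^ 177 ^ 171 ^ 15 ^ 60 = 128

128


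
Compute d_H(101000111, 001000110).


XOR: 100000001
Count of 1s: 2

2


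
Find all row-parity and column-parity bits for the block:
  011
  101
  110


Row parities: 000
Column parities: 000

Row P: 000, Col P: 000, Corner: 0


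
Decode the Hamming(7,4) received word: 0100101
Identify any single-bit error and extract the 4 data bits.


Syndrome = 0: no error detected

Data: 0101 (no errors)


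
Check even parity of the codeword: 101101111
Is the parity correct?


Number of 1s: 7

No, parity error (7 ones)


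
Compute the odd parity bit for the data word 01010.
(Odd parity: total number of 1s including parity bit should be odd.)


Number of 1s in data: 2
Parity bit: 1

1


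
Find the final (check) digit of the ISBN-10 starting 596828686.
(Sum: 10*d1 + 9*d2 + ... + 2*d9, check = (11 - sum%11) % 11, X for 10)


Weighted sum: 347
347 mod 11 = 6

Check digit: 5


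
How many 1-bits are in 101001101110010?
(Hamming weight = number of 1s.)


Counting 1s in 101001101110010

8


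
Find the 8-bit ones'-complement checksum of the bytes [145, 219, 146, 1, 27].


Sum = 538 mod 256 = 26
Complement = 229

229


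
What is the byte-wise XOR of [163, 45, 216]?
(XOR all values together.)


XOR chain: 163 ^ 45 ^ 216 = 86

86


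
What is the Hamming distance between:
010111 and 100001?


XOR: 110110
Count of 1s: 4

4


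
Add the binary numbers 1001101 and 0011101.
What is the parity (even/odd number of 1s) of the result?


1001101 = 77
0011101 = 29
Sum = 106 = 1101010
1s count = 4

even parity (4 ones in 1101010)


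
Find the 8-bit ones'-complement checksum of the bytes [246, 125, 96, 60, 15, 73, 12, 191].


Sum = 818 mod 256 = 50
Complement = 205

205


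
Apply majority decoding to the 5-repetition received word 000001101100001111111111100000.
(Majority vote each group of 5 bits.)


Groups: 00000, 11011, 00001, 11111, 11111, 00000
Majority votes: 010110

010110


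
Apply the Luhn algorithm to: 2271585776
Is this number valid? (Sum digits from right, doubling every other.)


Luhn sum = 40
40 mod 10 = 0

Valid (Luhn sum mod 10 = 0)


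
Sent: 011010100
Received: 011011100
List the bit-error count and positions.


XOR: 000001000

1 error(s) at position(s): 5


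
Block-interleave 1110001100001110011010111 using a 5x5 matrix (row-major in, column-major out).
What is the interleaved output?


Matrix:
  11100
  01100
  00111
  00110
  10111
Read columns: 1000111000111110011100101

1000111000111110011100101


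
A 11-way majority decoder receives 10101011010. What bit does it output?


Ones: 6 out of 11
Threshold: 6

1 (6/11 voted 1)


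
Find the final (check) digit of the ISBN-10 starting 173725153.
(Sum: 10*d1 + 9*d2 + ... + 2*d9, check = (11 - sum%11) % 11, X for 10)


Weighted sum: 208
208 mod 11 = 10

Check digit: 1


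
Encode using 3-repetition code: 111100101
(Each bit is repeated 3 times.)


Each bit -> 3 copies

111111111111000000111000111


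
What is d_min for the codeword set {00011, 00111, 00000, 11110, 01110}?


Comparing all pairs, minimum distance: 1
Can detect 0 errors, correct 0 errors

1


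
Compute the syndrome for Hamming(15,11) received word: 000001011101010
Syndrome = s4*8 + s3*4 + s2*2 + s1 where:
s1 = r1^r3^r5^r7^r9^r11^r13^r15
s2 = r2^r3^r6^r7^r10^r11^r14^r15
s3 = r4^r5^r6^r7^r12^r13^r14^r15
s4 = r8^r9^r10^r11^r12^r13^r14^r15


s1=1, s2=1, s3=1, s4=1

Syndrome = 15 (error at position 15)


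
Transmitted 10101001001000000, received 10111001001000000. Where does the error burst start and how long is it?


XOR: 00010000000000000

Burst at position 3, length 1


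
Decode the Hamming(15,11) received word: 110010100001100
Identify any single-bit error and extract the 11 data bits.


Syndrome = 0: no error detected

Data: 01010001100 (no errors)


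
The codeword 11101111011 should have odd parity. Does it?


Number of 1s: 9

Yes, parity is correct (9 ones)


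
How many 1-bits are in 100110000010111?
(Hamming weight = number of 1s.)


Counting 1s in 100110000010111

7


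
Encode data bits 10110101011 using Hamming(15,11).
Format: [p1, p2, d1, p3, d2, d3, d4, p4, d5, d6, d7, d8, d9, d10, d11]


Parity bits: p1=1, p2=0, p3=1, p4=0

101101100101011


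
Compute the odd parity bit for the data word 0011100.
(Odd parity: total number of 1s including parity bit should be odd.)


Number of 1s in data: 3
Parity bit: 0

0


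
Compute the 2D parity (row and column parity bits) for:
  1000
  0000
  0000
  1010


Row parities: 1000
Column parities: 0010

Row P: 1000, Col P: 0010, Corner: 1


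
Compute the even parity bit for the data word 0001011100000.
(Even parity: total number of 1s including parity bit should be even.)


Number of 1s in data: 4
Parity bit: 0

0


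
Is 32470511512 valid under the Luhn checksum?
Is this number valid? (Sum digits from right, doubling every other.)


Luhn sum = 29
29 mod 10 = 9

Invalid (Luhn sum mod 10 = 9)


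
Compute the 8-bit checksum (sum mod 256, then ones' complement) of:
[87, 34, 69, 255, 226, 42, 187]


Sum = 900 mod 256 = 132
Complement = 123

123


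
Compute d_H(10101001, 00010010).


XOR: 10111011
Count of 1s: 6

6


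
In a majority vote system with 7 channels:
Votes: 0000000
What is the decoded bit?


Ones: 0 out of 7
Threshold: 4

0 (0/7 voted 1)


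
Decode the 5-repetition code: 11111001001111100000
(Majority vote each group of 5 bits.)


Groups: 11111, 00100, 11111, 00000
Majority votes: 1010

1010


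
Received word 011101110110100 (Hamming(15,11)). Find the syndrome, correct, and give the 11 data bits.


Syndrome = 0: no error detected

Data: 10110110100 (no errors)


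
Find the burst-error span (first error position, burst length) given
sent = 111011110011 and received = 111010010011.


XOR: 000001100000

Burst at position 5, length 2


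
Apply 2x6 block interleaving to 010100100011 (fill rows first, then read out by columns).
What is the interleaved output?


Matrix:
  010100
  100011
Read columns: 011000100101

011000100101


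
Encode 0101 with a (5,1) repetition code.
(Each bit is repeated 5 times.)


Each bit -> 5 copies

00000111110000011111


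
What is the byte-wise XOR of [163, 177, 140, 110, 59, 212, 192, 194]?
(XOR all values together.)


XOR chain: 163 ^ 177 ^ 140 ^ 110 ^ 59 ^ 212 ^ 192 ^ 194 = 29

29


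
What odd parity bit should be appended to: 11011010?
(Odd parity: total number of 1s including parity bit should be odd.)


Number of 1s in data: 5
Parity bit: 0

0


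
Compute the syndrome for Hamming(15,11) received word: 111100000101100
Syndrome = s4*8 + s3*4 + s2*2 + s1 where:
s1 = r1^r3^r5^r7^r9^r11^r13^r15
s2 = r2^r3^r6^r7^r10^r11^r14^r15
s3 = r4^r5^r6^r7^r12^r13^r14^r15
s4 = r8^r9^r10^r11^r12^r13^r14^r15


s1=1, s2=1, s3=1, s4=1

Syndrome = 15 (error at position 15)


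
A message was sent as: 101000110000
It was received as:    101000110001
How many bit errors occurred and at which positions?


XOR: 000000000001

1 error(s) at position(s): 11


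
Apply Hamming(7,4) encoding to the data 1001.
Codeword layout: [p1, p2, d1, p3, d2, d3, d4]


Parity bits: p1=0, p2=0, p3=1

0011001


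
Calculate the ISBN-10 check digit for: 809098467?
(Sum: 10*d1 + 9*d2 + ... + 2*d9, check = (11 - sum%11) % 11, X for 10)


Weighted sum: 294
294 mod 11 = 8

Check digit: 3


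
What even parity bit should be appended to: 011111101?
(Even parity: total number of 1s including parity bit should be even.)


Number of 1s in data: 7
Parity bit: 1

1


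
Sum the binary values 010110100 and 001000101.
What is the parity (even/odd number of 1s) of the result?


010110100 = 180
001000101 = 69
Sum = 249 = 11111001
1s count = 6

even parity (6 ones in 11111001)


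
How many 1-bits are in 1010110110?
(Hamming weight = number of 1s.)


Counting 1s in 1010110110

6


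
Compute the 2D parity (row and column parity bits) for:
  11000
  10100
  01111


Row parities: 000
Column parities: 00011

Row P: 000, Col P: 00011, Corner: 0


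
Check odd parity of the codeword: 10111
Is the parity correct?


Number of 1s: 4

No, parity error (4 ones)


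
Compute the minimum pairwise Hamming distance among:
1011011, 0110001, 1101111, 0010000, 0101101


Comparing all pairs, minimum distance: 2
Can detect 1 errors, correct 0 errors

2


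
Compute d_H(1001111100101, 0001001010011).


XOR: 1000110110110
Count of 1s: 7

7


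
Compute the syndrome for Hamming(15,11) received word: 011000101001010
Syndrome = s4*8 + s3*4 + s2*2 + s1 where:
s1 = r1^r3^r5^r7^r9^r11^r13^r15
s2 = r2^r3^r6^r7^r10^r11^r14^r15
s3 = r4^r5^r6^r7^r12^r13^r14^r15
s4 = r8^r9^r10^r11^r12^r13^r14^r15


s1=1, s2=0, s3=1, s4=1

Syndrome = 13 (error at position 13)


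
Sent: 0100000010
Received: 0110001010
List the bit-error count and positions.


XOR: 0010001000

2 error(s) at position(s): 2, 6


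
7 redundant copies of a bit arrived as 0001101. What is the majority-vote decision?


Ones: 3 out of 7
Threshold: 4

0 (3/7 voted 1)


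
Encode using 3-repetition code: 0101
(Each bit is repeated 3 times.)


Each bit -> 3 copies

000111000111


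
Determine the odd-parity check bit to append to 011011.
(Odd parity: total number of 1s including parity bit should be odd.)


Number of 1s in data: 4
Parity bit: 1

1


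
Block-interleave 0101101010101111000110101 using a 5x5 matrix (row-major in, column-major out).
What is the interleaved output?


Matrix:
  01011
  01010
  10111
  10001
  10101
Read columns: 0011111000001011110010111

0011111000001011110010111


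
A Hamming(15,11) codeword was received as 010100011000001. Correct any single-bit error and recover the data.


Syndrome = 8: error at position 8

Data: 00001000001 (corrected bit 8)


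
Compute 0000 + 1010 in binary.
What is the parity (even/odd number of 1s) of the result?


0000 = 0
1010 = 10
Sum = 10 = 1010
1s count = 2

even parity (2 ones in 1010)


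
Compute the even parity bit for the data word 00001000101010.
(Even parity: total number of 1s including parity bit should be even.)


Number of 1s in data: 4
Parity bit: 0

0


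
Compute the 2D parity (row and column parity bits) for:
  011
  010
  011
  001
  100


Row parities: 01011
Column parities: 111

Row P: 01011, Col P: 111, Corner: 1


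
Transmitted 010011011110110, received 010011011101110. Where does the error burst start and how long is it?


XOR: 000000000011000

Burst at position 10, length 2


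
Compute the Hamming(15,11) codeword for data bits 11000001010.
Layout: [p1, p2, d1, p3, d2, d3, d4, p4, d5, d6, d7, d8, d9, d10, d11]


Parity bits: p1=0, p2=0, p3=1, p4=0

001110000001010


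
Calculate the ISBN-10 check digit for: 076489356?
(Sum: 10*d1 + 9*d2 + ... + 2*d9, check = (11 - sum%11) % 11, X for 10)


Weighted sum: 271
271 mod 11 = 7

Check digit: 4


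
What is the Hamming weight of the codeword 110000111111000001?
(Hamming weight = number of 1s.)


Counting 1s in 110000111111000001

9


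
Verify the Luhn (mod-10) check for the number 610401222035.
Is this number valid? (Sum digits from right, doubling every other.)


Luhn sum = 30
30 mod 10 = 0

Valid (Luhn sum mod 10 = 0)


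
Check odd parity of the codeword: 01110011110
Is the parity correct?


Number of 1s: 7

Yes, parity is correct (7 ones)


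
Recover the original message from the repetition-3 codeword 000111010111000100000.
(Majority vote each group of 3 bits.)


Groups: 000, 111, 010, 111, 000, 100, 000
Majority votes: 0101000

0101000


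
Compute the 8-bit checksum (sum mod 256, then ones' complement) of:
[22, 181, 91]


Sum = 294 mod 256 = 38
Complement = 217

217


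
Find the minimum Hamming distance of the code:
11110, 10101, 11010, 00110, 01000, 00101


Comparing all pairs, minimum distance: 1
Can detect 0 errors, correct 0 errors

1


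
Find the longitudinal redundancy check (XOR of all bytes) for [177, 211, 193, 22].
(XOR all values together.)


XOR chain: 177 ^ 211 ^ 193 ^ 22 = 181

181


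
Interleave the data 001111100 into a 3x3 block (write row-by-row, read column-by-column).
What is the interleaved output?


Matrix:
  001
  111
  100
Read columns: 011010110

011010110


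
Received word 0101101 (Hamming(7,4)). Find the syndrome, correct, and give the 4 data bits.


Syndrome = 4: error at position 4

Data: 0101 (corrected bit 4)


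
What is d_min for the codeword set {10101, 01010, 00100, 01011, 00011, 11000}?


Comparing all pairs, minimum distance: 1
Can detect 0 errors, correct 0 errors

1


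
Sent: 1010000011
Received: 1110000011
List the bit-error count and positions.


XOR: 0100000000

1 error(s) at position(s): 1


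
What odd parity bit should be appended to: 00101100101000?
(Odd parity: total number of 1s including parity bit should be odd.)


Number of 1s in data: 5
Parity bit: 0

0


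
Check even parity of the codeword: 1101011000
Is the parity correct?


Number of 1s: 5

No, parity error (5 ones)


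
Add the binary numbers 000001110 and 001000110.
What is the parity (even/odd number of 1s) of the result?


000001110 = 14
001000110 = 70
Sum = 84 = 1010100
1s count = 3

odd parity (3 ones in 1010100)


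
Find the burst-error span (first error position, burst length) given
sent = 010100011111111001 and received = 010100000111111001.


XOR: 000000011000000000

Burst at position 7, length 2


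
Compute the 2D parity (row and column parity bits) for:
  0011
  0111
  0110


Row parities: 010
Column parities: 0010

Row P: 010, Col P: 0010, Corner: 1


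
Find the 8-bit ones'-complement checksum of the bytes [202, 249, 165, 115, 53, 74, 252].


Sum = 1110 mod 256 = 86
Complement = 169

169


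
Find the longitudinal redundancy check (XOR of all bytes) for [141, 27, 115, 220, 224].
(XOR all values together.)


XOR chain: 141 ^ 27 ^ 115 ^ 220 ^ 224 = 217

217


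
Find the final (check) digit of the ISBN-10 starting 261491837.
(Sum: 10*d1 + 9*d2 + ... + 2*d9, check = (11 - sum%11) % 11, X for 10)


Weighted sum: 224
224 mod 11 = 4

Check digit: 7


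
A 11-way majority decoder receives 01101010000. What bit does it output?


Ones: 4 out of 11
Threshold: 6

0 (4/11 voted 1)


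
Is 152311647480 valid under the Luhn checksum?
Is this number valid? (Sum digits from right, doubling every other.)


Luhn sum = 40
40 mod 10 = 0

Valid (Luhn sum mod 10 = 0)


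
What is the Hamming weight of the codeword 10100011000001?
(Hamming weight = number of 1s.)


Counting 1s in 10100011000001

5


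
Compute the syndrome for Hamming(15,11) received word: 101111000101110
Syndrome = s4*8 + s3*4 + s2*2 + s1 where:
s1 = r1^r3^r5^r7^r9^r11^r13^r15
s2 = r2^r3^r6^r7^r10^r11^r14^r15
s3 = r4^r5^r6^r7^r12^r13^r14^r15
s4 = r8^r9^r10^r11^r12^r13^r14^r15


s1=0, s2=0, s3=0, s4=0

Syndrome = 0 (no error)


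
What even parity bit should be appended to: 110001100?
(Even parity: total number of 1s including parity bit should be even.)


Number of 1s in data: 4
Parity bit: 0

0


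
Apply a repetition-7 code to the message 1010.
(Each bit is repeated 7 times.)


Each bit -> 7 copies

1111111000000011111110000000


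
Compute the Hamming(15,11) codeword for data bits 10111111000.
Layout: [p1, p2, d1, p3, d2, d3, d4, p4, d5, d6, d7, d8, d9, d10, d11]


Parity bits: p1=0, p2=1, p3=1, p4=0

011101101111000


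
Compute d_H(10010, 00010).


XOR: 10000
Count of 1s: 1

1


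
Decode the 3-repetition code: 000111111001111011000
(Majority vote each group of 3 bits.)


Groups: 000, 111, 111, 001, 111, 011, 000
Majority votes: 0110110

0110110


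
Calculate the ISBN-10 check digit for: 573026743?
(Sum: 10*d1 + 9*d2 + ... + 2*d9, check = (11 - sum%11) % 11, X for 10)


Weighted sum: 225
225 mod 11 = 5

Check digit: 6


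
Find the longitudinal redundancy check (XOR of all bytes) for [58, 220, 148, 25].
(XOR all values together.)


XOR chain: 58 ^ 220 ^ 148 ^ 25 = 107

107


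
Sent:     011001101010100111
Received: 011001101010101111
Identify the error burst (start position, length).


XOR: 000000000000001000

Burst at position 14, length 1


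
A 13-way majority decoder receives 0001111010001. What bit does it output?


Ones: 6 out of 13
Threshold: 7

0 (6/13 voted 1)


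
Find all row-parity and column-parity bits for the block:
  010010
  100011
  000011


Row parities: 010
Column parities: 110010

Row P: 010, Col P: 110010, Corner: 1


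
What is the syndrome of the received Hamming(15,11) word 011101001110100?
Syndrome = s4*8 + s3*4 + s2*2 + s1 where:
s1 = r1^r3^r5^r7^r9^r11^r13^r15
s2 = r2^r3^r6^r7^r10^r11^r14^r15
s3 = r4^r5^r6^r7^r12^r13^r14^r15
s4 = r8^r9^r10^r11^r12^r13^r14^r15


s1=0, s2=1, s3=1, s4=0

Syndrome = 6 (error at position 6)


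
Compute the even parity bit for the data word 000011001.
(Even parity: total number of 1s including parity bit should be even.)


Number of 1s in data: 3
Parity bit: 1

1


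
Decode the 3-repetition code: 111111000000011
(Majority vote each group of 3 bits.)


Groups: 111, 111, 000, 000, 011
Majority votes: 11001

11001


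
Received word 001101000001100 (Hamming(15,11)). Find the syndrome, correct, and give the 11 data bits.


Syndrome = 0: no error detected

Data: 10100001100 (no errors)


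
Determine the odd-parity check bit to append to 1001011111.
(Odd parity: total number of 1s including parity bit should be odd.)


Number of 1s in data: 7
Parity bit: 0

0
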